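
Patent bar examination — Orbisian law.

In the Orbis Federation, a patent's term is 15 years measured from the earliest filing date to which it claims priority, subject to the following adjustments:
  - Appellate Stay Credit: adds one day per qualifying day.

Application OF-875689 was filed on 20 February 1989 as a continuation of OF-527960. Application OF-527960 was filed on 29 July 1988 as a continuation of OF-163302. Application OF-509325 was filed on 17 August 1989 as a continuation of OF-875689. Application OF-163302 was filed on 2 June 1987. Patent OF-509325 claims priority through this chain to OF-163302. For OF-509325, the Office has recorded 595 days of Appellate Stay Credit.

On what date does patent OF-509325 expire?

Earliest priority filing: 2 June 1987.
Base term: 2 June 1987 + 15 years → 2 June 2002.
Appellate Stay Credit: +595 days → 18 January 2004.

January 18, 2004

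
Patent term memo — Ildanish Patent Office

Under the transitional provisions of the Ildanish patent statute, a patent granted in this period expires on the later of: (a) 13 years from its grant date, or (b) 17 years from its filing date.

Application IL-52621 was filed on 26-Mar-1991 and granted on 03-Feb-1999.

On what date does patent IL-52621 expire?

(a) grant + 13 years → 3 February 2012.
(b) filing + 17 years → 26 March 2008.
Later of the two: 3 February 2012.

February 3, 2012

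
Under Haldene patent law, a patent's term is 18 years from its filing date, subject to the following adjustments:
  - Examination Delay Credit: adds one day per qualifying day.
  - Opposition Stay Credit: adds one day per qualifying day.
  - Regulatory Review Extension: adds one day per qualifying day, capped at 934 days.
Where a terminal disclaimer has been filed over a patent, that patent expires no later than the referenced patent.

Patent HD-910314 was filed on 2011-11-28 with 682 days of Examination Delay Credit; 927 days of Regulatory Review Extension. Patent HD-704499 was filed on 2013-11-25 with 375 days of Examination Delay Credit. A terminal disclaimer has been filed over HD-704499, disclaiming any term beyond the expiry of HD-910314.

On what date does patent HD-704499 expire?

Natural term of HD-704499:
  Base: filing + 18 years → 25 November 2031.
  Examination Delay Credit: +375 days → 4 December 2032.
Expiry of referenced patent HD-910314:
  Base: filing + 18 years → 28 November 2029.
  Examination Delay Credit: +682 days → 11 October 2031.
  Regulatory Review Extension: 927 days (within the 934-day cap) → +927 days → 25 April 2034.
Terminal disclaimer: HD-704499 expires on the earlier of 4 December 2032 and 25 April 2034.

2032-12-04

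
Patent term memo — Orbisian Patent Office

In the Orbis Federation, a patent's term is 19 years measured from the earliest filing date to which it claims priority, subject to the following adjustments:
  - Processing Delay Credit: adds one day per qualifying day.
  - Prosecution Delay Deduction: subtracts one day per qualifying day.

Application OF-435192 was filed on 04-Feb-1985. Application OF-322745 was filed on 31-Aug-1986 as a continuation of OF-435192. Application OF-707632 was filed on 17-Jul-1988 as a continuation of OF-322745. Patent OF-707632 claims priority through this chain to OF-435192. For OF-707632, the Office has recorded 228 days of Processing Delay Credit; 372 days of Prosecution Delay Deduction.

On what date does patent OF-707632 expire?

2003-09-13

Earliest priority filing: 4 February 1985.
Base term: 4 February 1985 + 19 years → 4 February 2004.
Processing Delay Credit: +228 days → 19 September 2004.
Prosecution Delay Deduction: −372 days → 13 September 2003.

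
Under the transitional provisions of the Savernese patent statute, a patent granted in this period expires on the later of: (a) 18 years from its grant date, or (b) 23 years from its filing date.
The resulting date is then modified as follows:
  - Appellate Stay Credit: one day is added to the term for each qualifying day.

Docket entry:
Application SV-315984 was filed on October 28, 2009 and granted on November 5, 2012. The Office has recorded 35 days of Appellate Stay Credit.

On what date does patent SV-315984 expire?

December 2, 2032

(a) grant + 18 years → 5 November 2030.
(b) filing + 23 years → 28 October 2032.
Later of the two: 28 October 2032.
Appellate Stay Credit: +35 days → 2 December 2032.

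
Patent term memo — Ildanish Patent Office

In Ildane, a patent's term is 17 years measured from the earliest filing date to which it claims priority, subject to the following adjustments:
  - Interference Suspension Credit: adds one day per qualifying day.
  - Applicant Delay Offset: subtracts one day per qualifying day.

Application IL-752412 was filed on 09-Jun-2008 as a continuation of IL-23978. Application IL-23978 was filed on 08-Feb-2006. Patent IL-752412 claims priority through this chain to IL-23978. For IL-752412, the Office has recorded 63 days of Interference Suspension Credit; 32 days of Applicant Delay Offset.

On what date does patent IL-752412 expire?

2023-03-11

Earliest priority filing: 8 February 2006.
Base term: 8 February 2006 + 17 years → 8 February 2023.
Interference Suspension Credit: +63 days → 12 April 2023.
Applicant Delay Offset: −32 days → 11 March 2023.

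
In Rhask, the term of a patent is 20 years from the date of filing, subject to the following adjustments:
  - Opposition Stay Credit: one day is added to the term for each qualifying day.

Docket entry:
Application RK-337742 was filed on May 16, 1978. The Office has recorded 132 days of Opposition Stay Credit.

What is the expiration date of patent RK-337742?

Base term: filing date + 20 years → 16 May 1998.
Opposition Stay Credit: +132 days → 25 September 1998.

September 25, 1998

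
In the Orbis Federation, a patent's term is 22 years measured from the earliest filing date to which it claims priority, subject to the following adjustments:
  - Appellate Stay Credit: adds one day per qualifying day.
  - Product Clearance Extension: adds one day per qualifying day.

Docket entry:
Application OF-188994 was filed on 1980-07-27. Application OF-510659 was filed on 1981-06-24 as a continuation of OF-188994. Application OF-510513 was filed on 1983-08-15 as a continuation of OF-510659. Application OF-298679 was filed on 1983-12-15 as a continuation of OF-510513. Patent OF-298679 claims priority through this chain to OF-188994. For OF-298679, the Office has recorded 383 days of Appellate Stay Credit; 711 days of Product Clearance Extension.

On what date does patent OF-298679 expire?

Earliest priority filing: 27 July 1980.
Base term: 27 July 1980 + 22 years → 27 July 2002.
Appellate Stay Credit: +383 days → 14 August 2003.
Product Clearance Extension: +711 days → 25 July 2005.

July 25, 2005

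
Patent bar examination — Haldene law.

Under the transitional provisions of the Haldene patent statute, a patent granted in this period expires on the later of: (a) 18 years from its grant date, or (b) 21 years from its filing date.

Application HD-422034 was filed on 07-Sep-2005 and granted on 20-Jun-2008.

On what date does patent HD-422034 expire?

2026-09-07

(a) grant + 18 years → 20 June 2026.
(b) filing + 21 years → 7 September 2026.
Later of the two: 7 September 2026.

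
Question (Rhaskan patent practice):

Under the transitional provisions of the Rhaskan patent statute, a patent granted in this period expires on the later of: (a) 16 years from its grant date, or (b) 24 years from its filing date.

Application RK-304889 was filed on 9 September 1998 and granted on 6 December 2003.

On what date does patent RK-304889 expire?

(a) grant + 16 years → 6 December 2019.
(b) filing + 24 years → 9 September 2022.
Later of the two: 9 September 2022.

September 9, 2022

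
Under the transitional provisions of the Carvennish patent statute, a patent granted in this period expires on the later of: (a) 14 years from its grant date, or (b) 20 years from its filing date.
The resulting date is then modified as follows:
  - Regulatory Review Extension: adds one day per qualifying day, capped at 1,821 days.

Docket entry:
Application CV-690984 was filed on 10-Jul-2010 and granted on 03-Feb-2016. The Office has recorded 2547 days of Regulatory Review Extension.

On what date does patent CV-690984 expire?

(a) grant + 14 years → 3 February 2030.
(b) filing + 20 years → 10 July 2030.
Later of the two: 10 July 2030.
Regulatory Review Extension: 2547 days claimed exceeds the 1821-day cap, so +1821 days → 5 July 2035.

2035-07-05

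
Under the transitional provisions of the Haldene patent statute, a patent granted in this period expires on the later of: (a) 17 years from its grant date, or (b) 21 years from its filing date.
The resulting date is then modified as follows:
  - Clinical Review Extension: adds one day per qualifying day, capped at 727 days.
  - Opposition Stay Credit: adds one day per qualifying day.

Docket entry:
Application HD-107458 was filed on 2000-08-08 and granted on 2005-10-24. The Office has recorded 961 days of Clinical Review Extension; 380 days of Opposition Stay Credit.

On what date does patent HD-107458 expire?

(a) grant + 17 years → 24 October 2022.
(b) filing + 21 years → 8 August 2021.
Later of the two: 24 October 2022.
Clinical Review Extension: 961 days claimed exceeds the 727-day cap, so +727 days → 20 October 2024.
Opposition Stay Credit: +380 days → 4 November 2025.

November 4, 2025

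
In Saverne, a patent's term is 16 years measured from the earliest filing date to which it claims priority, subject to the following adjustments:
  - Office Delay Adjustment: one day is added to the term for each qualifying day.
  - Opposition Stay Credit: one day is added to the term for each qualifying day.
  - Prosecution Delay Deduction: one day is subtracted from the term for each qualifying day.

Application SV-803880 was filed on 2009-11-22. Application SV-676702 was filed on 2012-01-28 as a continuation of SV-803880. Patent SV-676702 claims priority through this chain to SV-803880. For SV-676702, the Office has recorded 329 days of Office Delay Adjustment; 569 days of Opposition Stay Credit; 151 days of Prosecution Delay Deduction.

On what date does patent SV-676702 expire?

2027-12-09

Earliest priority filing: 22 November 2009.
Base term: 22 November 2009 + 16 years → 22 November 2025.
Office Delay Adjustment: +329 days → 17 October 2026.
Opposition Stay Credit: +569 days → 8 May 2028.
Prosecution Delay Deduction: −151 days → 9 December 2027.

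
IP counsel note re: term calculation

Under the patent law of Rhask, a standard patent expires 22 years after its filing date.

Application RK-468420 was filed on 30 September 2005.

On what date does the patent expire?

Filing date + 22 years → 30 September 2027.

September 30, 2027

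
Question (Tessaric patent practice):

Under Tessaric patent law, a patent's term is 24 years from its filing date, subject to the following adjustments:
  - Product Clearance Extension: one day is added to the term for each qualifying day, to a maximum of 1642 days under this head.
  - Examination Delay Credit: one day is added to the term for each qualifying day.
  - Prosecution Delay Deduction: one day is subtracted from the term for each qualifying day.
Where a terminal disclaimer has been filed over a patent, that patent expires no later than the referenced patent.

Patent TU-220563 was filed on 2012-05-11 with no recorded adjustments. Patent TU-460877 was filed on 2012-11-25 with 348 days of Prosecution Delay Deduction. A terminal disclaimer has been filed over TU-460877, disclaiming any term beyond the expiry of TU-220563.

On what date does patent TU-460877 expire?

2035-12-13

Natural term of TU-460877:
  Base: filing + 24 years → 25 November 2036.
  Prosecution Delay Deduction: −348 days → 13 December 2035.
Expiry of referenced patent TU-220563:
  Base: filing + 24 years → 11 May 2036.
Terminal disclaimer: TU-460877 expires on the earlier of 13 December 2035 and 11 May 2036.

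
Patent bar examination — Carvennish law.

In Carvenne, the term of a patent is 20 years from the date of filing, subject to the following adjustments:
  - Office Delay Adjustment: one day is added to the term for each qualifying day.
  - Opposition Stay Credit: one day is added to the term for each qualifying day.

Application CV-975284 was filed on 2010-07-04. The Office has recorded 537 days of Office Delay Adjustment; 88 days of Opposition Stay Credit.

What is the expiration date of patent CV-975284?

2032-03-20

Base term: filing date + 20 years → 4 July 2030.
Office Delay Adjustment: +537 days → 23 December 2031.
Opposition Stay Credit: +88 days → 20 March 2032.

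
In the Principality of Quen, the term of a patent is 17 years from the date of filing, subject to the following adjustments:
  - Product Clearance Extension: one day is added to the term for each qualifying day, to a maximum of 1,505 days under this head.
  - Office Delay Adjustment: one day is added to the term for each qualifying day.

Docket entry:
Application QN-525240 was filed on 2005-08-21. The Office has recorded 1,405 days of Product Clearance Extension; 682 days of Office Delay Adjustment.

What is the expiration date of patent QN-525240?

May 8, 2028

Base term: filing date + 17 years → 21 August 2022.
Product Clearance Extension: 1405 days (within the 1505-day cap) → +1405 days → 26 June 2026.
Office Delay Adjustment: +682 days → 8 May 2028.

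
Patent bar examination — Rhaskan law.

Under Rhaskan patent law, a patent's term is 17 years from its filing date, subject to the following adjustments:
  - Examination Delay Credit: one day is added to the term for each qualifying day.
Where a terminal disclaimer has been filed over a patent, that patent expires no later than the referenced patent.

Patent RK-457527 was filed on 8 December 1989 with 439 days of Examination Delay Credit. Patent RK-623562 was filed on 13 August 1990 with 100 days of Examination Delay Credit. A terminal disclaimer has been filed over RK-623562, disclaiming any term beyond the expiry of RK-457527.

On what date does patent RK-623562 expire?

Natural term of RK-623562:
  Base: filing + 17 years → 13 August 2007.
  Examination Delay Credit: +100 days → 21 November 2007.
Expiry of referenced patent RK-457527:
  Base: filing + 17 years → 8 December 2006.
  Examination Delay Credit: +439 days → 20 February 2008.
Terminal disclaimer: RK-623562 expires on the earlier of 21 November 2007 and 20 February 2008.

2007-11-21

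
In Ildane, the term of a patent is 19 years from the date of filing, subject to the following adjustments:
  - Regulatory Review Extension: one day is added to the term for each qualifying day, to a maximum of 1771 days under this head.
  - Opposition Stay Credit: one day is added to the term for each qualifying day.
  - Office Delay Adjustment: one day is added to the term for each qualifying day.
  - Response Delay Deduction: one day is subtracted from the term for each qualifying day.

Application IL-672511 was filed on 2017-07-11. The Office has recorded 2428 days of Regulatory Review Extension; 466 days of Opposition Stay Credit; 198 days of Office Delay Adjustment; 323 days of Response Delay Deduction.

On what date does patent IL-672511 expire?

2042-04-23

Base term: filing date + 19 years → 11 July 2036.
Regulatory Review Extension: 2428 days claimed exceeds the 1771-day cap, so +1771 days → 17 May 2041.
Opposition Stay Credit: +466 days → 26 August 2042.
Office Delay Adjustment: +198 days → 12 March 2043.
Response Delay Deduction: −323 days → 23 April 2042.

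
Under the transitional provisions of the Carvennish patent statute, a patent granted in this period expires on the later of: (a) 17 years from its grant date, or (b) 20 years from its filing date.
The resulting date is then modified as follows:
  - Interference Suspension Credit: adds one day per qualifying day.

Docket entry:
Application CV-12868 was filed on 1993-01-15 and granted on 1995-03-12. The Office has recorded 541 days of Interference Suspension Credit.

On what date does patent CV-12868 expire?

2014-07-10

(a) grant + 17 years → 12 March 2012.
(b) filing + 20 years → 15 January 2013.
Later of the two: 15 January 2013.
Interference Suspension Credit: +541 days → 10 July 2014.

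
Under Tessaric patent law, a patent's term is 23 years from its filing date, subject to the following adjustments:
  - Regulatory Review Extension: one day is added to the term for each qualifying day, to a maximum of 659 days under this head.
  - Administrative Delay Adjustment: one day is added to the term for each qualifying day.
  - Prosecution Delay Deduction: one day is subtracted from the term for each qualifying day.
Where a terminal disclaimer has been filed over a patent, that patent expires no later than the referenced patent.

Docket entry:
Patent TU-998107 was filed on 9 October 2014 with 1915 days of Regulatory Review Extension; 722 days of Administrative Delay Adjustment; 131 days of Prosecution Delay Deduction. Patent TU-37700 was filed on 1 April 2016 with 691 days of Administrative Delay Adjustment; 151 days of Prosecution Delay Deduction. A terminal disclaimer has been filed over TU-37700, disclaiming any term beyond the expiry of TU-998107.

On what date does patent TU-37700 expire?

Natural term of TU-37700:
  Base: filing + 23 years → 1 April 2039.
  Administrative Delay Adjustment: +691 days → 20 February 2041.
  Prosecution Delay Deduction: −151 days → 22 September 2040.
Expiry of referenced patent TU-998107:
  Base: filing + 23 years → 9 October 2037.
  Regulatory Review Extension: 1915 days claimed exceeds the 659-day cap, so +659 days → 30 July 2039.
  Administrative Delay Adjustment: +722 days → 21 July 2041.
  Prosecution Delay Deduction: −131 days → 12 March 2041.
Terminal disclaimer: TU-37700 expires on the earlier of 22 September 2040 and 12 March 2041.

September 22, 2040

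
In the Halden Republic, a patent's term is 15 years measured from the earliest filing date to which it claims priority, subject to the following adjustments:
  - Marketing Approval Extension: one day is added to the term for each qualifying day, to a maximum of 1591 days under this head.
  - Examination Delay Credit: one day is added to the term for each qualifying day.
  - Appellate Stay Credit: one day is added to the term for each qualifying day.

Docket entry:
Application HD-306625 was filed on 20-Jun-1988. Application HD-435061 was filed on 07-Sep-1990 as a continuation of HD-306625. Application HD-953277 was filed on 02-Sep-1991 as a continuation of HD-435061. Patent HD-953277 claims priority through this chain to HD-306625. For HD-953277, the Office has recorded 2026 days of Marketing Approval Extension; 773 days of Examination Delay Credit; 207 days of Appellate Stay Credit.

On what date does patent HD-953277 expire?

2010-07-04

Earliest priority filing: 20 June 1988.
Base term: 20 June 1988 + 15 years → 20 June 2003.
Marketing Approval Extension: 2026 days claimed exceeds the 1591-day cap, so +1591 days → 28 October 2007.
Examination Delay Credit: +773 days → 9 December 2009.
Appellate Stay Credit: +207 days → 4 July 2010.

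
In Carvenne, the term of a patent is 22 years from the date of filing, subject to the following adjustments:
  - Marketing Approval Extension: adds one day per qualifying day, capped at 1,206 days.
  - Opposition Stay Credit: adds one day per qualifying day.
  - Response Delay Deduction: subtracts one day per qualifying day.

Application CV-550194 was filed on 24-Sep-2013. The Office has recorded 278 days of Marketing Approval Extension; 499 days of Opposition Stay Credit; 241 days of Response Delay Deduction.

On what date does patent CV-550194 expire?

March 13, 2037

Base term: filing date + 22 years → 24 September 2035.
Marketing Approval Extension: 278 days (within the 1206-day cap) → +278 days → 28 June 2036.
Opposition Stay Credit: +499 days → 9 November 2037.
Response Delay Deduction: −241 days → 13 March 2037.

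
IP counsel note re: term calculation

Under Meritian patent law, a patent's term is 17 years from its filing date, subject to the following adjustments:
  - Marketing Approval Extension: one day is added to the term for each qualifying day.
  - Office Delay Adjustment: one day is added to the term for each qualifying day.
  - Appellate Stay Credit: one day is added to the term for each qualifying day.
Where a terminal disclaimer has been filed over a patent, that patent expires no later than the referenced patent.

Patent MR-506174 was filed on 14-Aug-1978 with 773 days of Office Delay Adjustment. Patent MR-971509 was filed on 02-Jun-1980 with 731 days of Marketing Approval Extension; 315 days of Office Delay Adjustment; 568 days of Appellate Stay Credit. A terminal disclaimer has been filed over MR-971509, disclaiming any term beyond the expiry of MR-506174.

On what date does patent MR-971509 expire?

1997-09-25

Natural term of MR-971509:
  Base: filing + 17 years → 2 June 1997.
  Marketing Approval Extension: +731 days → 3 June 1999.
  Office Delay Adjustment: +315 days → 13 April 2000.
  Appellate Stay Credit: +568 days → 2 November 2001.
Expiry of referenced patent MR-506174:
  Base: filing + 17 years → 14 August 1995.
  Office Delay Adjustment: +773 days → 25 September 1997.
Terminal disclaimer: MR-971509 expires on the earlier of 2 November 2001 and 25 September 1997.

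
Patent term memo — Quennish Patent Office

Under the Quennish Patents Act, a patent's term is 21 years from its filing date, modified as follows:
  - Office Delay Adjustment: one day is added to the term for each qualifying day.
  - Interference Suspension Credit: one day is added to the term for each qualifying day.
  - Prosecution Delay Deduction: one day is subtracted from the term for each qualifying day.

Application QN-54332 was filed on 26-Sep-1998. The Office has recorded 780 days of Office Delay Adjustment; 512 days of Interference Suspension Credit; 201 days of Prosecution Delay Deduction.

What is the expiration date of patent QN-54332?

2022-09-21

Base term: filing date + 21 years → 26 September 2019.
Office Delay Adjustment: +780 days → 14 November 2021.
Interference Suspension Credit: +512 days → 10 April 2023.
Prosecution Delay Deduction: −201 days → 21 September 2022.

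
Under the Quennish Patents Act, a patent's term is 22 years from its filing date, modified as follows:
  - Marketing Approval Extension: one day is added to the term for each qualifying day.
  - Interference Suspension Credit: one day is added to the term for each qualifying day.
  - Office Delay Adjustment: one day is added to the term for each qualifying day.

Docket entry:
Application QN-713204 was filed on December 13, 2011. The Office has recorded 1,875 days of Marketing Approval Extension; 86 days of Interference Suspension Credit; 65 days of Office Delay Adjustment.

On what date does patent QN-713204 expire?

July 1, 2039

Base term: filing date + 22 years → 13 December 2033.
Marketing Approval Extension: +1875 days → 31 January 2039.
Interference Suspension Credit: +86 days → 27 April 2039.
Office Delay Adjustment: +65 days → 1 July 2039.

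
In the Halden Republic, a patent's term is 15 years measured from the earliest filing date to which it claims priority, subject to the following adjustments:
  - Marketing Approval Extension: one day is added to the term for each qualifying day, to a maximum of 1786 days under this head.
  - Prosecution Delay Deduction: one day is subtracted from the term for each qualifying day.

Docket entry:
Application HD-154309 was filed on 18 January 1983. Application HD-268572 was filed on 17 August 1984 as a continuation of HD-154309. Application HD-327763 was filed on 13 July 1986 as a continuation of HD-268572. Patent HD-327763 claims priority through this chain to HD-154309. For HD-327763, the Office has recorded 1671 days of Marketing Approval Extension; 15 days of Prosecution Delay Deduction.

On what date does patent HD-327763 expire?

2002-08-01

Earliest priority filing: 18 January 1983.
Base term: 18 January 1983 + 15 years → 18 January 1998.
Marketing Approval Extension: 1671 days (within the 1786-day cap) → +1671 days → 16 August 2002.
Prosecution Delay Deduction: −15 days → 1 August 2002.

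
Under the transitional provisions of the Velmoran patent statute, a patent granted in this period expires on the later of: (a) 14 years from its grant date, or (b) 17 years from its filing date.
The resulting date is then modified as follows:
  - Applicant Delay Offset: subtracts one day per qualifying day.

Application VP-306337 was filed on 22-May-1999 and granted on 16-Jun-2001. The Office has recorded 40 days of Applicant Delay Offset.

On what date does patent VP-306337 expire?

(a) grant + 14 years → 16 June 2015.
(b) filing + 17 years → 22 May 2016.
Later of the two: 22 May 2016.
Applicant Delay Offset: −40 days → 12 April 2016.

2016-04-12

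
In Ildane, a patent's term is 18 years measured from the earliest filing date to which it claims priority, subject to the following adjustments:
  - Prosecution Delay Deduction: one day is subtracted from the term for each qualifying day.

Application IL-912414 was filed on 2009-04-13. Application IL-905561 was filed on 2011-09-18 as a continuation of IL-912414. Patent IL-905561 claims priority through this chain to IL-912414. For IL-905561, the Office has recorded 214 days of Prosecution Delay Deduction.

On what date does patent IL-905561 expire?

Earliest priority filing: 13 April 2009.
Base term: 13 April 2009 + 18 years → 13 April 2027.
Prosecution Delay Deduction: −214 days → 11 September 2026.

2026-09-11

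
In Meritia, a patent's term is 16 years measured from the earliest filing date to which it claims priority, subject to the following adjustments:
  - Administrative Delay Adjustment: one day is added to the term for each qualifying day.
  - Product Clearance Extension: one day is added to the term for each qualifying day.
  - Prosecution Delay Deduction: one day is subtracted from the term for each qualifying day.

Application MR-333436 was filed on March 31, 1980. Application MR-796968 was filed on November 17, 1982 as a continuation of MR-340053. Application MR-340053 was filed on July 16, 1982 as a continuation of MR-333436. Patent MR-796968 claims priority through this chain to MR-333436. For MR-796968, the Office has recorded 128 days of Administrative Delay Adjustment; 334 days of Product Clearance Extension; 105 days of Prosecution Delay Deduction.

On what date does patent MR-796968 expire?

Earliest priority filing: 31 March 1980.
Base term: 31 March 1980 + 16 years → 31 March 1996.
Administrative Delay Adjustment: +128 days → 6 August 1996.
Product Clearance Extension: +334 days → 6 July 1997.
Prosecution Delay Deduction: −105 days → 23 March 1997.

March 23, 1997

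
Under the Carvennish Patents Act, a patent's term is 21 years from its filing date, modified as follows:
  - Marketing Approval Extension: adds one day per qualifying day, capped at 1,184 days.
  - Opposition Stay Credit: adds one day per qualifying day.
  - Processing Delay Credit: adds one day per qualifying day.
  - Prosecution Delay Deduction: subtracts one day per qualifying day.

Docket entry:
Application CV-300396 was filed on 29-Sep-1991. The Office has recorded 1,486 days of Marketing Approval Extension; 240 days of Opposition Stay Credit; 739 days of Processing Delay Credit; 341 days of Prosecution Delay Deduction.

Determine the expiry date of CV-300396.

2017-09-25

Base term: filing date + 21 years → 29 September 2012.
Marketing Approval Extension: 1486 days claimed exceeds the 1184-day cap, so +1184 days → 27 December 2015.
Opposition Stay Credit: +240 days → 23 August 2016.
Processing Delay Credit: +739 days → 1 September 2018.
Prosecution Delay Deduction: −341 days → 25 September 2017.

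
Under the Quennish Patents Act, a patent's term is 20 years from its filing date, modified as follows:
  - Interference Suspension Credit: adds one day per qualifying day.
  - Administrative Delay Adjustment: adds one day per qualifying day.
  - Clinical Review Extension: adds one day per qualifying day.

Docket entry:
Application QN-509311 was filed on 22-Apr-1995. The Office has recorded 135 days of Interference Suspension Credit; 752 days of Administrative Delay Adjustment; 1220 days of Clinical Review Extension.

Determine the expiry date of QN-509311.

Base term: filing date + 20 years → 22 April 2015.
Interference Suspension Credit: +135 days → 4 September 2015.
Administrative Delay Adjustment: +752 days → 25 September 2017.
Clinical Review Extension: +1220 days → 27 January 2021.

January 27, 2021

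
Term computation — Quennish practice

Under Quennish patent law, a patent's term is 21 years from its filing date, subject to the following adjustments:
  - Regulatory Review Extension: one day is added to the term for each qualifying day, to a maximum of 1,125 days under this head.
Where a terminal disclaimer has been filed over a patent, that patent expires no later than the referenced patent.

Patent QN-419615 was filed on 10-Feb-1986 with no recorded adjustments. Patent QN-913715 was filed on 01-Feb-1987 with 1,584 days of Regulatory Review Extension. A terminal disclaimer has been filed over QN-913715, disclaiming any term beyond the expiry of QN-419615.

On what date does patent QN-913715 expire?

Natural term of QN-913715:
  Base: filing + 21 years → 1 February 2008.
  Regulatory Review Extension: 1584 days claimed exceeds the 1125-day cap, so +1125 days → 2 March 2011.
Expiry of referenced patent QN-419615:
  Base: filing + 21 years → 10 February 2007.
Terminal disclaimer: QN-913715 expires on the earlier of 2 March 2011 and 10 February 2007.

February 10, 2007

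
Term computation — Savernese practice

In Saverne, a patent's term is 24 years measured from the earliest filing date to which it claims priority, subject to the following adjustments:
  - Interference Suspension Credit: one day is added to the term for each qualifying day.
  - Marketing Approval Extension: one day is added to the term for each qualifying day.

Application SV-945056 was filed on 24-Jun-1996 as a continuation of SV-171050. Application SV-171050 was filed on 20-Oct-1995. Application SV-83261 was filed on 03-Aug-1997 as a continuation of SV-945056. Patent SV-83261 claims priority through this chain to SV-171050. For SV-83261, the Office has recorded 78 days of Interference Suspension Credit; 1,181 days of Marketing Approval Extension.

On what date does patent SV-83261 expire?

Earliest priority filing: 20 October 1995.
Base term: 20 October 1995 + 24 years → 20 October 2019.
Interference Suspension Credit: +78 days → 6 January 2020.
Marketing Approval Extension: +1181 days → 1 April 2023.

2023-04-01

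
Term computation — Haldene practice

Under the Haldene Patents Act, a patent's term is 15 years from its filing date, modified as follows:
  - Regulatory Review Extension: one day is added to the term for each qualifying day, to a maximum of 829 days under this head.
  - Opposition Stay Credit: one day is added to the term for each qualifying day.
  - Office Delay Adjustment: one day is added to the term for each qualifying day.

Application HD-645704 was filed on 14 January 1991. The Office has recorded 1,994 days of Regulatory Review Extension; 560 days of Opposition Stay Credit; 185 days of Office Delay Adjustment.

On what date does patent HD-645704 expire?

Base term: filing date + 15 years → 14 January 2006.
Regulatory Review Extension: 1994 days claimed exceeds the 829-day cap, so +829 days → 22 April 2008.
Opposition Stay Credit: +560 days → 3 November 2009.
Office Delay Adjustment: +185 days → 7 May 2010.

2010-05-07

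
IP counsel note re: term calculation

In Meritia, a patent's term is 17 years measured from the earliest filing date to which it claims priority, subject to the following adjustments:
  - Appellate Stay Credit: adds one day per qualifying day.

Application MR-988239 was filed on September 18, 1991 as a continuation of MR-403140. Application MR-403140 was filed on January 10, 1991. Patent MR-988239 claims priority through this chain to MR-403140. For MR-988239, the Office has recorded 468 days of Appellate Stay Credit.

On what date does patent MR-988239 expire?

April 22, 2009

Earliest priority filing: 10 January 1991.
Base term: 10 January 1991 + 17 years → 10 January 2008.
Appellate Stay Credit: +468 days → 22 April 2009.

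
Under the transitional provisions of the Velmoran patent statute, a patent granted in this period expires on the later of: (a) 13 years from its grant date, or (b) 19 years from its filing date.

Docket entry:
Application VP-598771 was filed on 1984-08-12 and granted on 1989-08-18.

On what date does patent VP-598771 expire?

(a) grant + 13 years → 18 August 2002.
(b) filing + 19 years → 12 August 2003.
Later of the two: 12 August 2003.

2003-08-12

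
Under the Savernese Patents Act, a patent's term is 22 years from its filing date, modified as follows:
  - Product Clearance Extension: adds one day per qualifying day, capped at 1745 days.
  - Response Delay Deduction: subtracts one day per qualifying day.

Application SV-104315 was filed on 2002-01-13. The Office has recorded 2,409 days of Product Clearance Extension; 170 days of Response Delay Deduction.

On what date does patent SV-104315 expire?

2028-05-06

Base term: filing date + 22 years → 13 January 2024.
Product Clearance Extension: 2409 days claimed exceeds the 1745-day cap, so +1745 days → 23 October 2028.
Response Delay Deduction: −170 days → 6 May 2028.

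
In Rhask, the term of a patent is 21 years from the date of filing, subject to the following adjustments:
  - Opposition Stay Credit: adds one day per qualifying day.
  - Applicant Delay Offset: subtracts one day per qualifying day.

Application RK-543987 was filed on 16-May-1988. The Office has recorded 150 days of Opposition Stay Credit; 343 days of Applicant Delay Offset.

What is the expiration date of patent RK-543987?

Base term: filing date + 21 years → 16 May 2009.
Opposition Stay Credit: +150 days → 13 October 2009.
Applicant Delay Offset: −343 days → 4 November 2008.

2008-11-04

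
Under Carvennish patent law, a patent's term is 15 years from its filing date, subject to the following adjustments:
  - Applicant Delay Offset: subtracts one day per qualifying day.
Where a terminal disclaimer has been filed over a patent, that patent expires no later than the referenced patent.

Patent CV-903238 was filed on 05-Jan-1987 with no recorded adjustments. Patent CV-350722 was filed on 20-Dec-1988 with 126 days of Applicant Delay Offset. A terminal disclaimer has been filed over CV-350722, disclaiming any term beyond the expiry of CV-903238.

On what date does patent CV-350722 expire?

January 5, 2002

Natural term of CV-350722:
  Base: filing + 15 years → 20 December 2003.
  Applicant Delay Offset: −126 days → 16 August 2003.
Expiry of referenced patent CV-903238:
  Base: filing + 15 years → 5 January 2002.
Terminal disclaimer: CV-350722 expires on the earlier of 16 August 2003 and 5 January 2002.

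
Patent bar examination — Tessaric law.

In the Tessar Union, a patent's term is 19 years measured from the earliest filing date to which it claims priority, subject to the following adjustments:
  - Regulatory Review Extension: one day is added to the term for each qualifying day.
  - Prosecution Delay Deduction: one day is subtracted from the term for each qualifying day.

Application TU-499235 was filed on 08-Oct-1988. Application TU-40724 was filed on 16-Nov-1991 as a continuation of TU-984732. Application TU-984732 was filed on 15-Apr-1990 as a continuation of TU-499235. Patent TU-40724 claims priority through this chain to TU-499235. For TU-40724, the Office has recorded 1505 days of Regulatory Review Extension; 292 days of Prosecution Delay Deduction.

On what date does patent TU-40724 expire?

Earliest priority filing: 8 October 1988.
Base term: 8 October 1988 + 19 years → 8 October 2007.
Regulatory Review Extension: +1505 days → 21 November 2011.
Prosecution Delay Deduction: −292 days → 2 February 2011.

February 2, 2011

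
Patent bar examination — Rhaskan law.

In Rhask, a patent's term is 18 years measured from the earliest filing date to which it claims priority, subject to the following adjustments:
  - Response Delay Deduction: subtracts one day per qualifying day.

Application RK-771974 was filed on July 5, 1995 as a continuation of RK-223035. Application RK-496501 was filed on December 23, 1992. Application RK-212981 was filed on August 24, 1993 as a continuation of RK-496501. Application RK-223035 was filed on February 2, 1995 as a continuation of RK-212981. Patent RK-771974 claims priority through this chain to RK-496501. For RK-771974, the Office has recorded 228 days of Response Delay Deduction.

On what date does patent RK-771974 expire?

2010-05-09

Earliest priority filing: 23 December 1992.
Base term: 23 December 1992 + 18 years → 23 December 2010.
Response Delay Deduction: −228 days → 9 May 2010.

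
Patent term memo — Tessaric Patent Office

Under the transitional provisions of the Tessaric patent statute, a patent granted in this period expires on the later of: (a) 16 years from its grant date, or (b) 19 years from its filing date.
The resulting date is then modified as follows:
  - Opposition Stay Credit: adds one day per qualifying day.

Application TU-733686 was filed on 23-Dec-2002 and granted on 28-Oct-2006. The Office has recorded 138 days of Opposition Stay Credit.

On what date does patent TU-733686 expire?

2023-03-15

(a) grant + 16 years → 28 October 2022.
(b) filing + 19 years → 23 December 2021.
Later of the two: 28 October 2022.
Opposition Stay Credit: +138 days → 15 March 2023.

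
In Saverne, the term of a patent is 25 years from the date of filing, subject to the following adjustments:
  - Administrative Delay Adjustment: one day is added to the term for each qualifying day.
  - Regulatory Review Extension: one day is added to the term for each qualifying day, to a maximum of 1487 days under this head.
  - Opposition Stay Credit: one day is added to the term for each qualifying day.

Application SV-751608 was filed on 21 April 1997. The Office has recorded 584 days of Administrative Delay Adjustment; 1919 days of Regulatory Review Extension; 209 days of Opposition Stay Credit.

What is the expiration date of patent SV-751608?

2028-07-18

Base term: filing date + 25 years → 21 April 2022.
Administrative Delay Adjustment: +584 days → 26 November 2023.
Regulatory Review Extension: 1919 days claimed exceeds the 1487-day cap, so +1487 days → 22 December 2027.
Opposition Stay Credit: +209 days → 18 July 2028.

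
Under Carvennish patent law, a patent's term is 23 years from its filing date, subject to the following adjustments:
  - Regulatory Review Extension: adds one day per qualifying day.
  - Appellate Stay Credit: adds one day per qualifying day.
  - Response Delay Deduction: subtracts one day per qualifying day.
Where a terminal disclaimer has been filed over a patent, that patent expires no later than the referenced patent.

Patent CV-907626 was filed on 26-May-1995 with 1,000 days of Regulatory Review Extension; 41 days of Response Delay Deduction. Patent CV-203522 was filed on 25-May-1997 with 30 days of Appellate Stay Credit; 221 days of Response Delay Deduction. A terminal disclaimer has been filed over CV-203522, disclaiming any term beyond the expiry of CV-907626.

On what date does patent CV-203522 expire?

November 16, 2019

Natural term of CV-203522:
  Base: filing + 23 years → 25 May 2020.
  Appellate Stay Credit: +30 days → 24 June 2020.
  Response Delay Deduction: −221 days → 16 November 2019.
Expiry of referenced patent CV-907626:
  Base: filing + 23 years → 26 May 2018.
  Regulatory Review Extension: +1000 days → 19 February 2021.
  Response Delay Deduction: −41 days → 9 January 2021.
Terminal disclaimer: CV-203522 expires on the earlier of 16 November 2019 and 9 January 2021.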